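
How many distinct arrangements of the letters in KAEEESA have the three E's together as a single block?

60

Treat the 3 copies of E as a single block. The multiset to arrange is then {EEE, A, A, K, S}, 5 items in all.
That gives (5)!/(2!) = 60 arrangements.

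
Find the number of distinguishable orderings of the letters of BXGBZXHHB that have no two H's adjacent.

11760

There are 9!/(3!·2!·2!) = 15120 arrangements of BXGBZXHHB in total.
Arrangements with the H's together: treat HH as one letter, giving (8)!/(3!·2!) = 3360.
Subtracting, 15120 − 3360 = 11760 arrangements keep the H's apart.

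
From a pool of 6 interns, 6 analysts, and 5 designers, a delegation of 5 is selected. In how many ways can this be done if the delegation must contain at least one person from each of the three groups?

4485

Total 5-person selections from all 17: C(17,5) = 6188.
Selections missing a whole group: no interns → C(11,5) = 462; no analysts → C(11,5) = 462; no designers → C(12,5) = 792.
Add back selections omitting two groups (i.e. drawn from a single group): C(6,5) + C(6,5) + C(5,5) = 13.
By inclusion–exclusion: 6188 − 1716 + 13 = 4485.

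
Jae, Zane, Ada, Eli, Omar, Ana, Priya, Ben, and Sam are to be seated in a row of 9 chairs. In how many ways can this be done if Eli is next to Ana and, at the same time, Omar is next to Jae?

20160

Treat {Eli,Ana} as one block (2 orders) and {Omar,Jae} as another (2 orders).
That leaves 7 units to arrange: 2 × 2 × 7! = 4 × 5040 = 20160.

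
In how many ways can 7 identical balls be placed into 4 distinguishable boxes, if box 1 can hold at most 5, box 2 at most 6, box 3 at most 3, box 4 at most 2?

61

By stars and bars, unrestricted non-negative solutions to x_1+…+x_4 = 7 number C(7+3,3) = 120.
Subtract solutions that violate a single cap (substitute x_i' = x_i − (cap_i+1)): x_1 ≥ 6 gives C(4,3) = 4; x_2 ≥ 7 gives C(3,3) = 1; x_3 ≥ 4 gives C(6,3) = 20; x_4 ≥ 3 gives C(7,3) = 35. Together 60.
Add back pairs where two caps are both exceeded: 0 + 0 + 0 + 0 + 0 + 1 = 1.
By inclusion–exclusion the count is 120 − 60 + 1 = 61.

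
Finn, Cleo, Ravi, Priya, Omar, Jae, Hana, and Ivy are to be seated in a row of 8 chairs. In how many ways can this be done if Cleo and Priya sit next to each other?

10080

Treat {Cleo, Priya} as a single unit. There are 7 units to order, and the pair itself can be ordered 2 ways.
So the count is 2·(7)! = 10080.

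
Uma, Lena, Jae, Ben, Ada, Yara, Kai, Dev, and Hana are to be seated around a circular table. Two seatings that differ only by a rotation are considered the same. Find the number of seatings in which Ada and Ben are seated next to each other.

10080

Glue Ada and Ben into a block (2 internal orders). Seating 8 units around a circle gives (7)! arrangements.
So 2 × (7)! = 2 × 5040 = 10080.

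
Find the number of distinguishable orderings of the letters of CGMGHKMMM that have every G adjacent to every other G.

Treat the 2 copies of G as a single block. The multiset to arrange is then {GG, C, H, K, M, M, M, M}, 8 items in all.
That gives (8)!/(4!) = 1680 arrangements.

1680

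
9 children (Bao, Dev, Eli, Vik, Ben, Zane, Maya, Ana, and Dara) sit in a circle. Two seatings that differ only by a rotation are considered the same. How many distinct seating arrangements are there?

40320

Seat Bao anywhere (absorbing the rotational symmetry), then permute the other 8: (8)! = 40320.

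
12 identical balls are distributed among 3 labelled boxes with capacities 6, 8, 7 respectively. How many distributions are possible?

45

Ignoring the caps, the number of non-negative solutions to x_1+…+x_3 = 12 is C(14,2) = 91.
Subtract solutions that violate a single cap (substitute x_i' = x_i − (cap_i+1)): x_1 ≥ 7 gives C(7,2) = 21; x_2 ≥ 9 gives C(5,2) = 10; x_3 ≥ 8 gives C(6,2) = 15. Together 46.
No two caps can be exceeded simultaneously, so the pair terms are all 0.
By inclusion–exclusion the count is 91 − 46 + 0 = 45.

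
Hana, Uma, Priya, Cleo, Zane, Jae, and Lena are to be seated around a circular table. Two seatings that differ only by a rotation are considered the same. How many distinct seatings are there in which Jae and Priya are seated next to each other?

240

Treat {Jae, Priya} as one unit (2 internal orders) and seat the resulting 6 units around the table: (5)! circular arrangements.
So 2 × (5)! = 2 × 120 = 240.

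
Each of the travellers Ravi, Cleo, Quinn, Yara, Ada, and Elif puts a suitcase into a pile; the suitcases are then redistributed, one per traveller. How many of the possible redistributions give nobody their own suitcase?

265

Let Aᵢ be the assignments in which traveller i gets their own suitcase. We want the size of the complement of A₁∪…∪A_6.
By inclusion–exclusion this is Σ_{j=0}^{6} (−1)^j C(6,j)·(6−j)!.
Computing: 720 − 720 + 360 − 120 + 30 − 6 + 1 = 265.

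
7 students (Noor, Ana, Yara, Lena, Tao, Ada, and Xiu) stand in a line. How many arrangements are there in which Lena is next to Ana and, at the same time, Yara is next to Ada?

Treat {Lena,Ana} as one block (2 orders) and {Yara,Ada} as another (2 orders).
That leaves 5 units to arrange: 2 × 2 × 5! = 4 × 120 = 480.

480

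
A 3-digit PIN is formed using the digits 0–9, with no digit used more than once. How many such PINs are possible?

720

Choose and order 3 of the 10 symbols: the first digit has 10 options, the next 9, then 8.
10 × 9 × 8 = 720.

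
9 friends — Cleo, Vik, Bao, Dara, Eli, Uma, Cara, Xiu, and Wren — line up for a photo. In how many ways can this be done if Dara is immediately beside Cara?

Place the 7 others and the Dara-Cara pair as 8 objects in a line; the pair has 2 internal arrangements.
That gives 2 × 8! = 2 × 40320 = 80640.

80640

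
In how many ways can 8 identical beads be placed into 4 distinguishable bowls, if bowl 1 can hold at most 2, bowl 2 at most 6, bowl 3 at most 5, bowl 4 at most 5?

85

Without the upper bounds there are C(11,3) = 165 ways to split 8 among 4 bowls.
Subtract solutions that violate a single cap (substitute x_i' = x_i − (cap_i+1)): x_1 ≥ 3 gives C(8,3) = 56; x_2 ≥ 7 gives C(4,3) = 4; x_3 ≥ 6 gives C(5,3) = 10; x_4 ≥ 6 gives C(5,3) = 10. Together 80.
No two caps can be exceeded simultaneously, so the pair terms are all 0.
By inclusion–exclusion the count is 165 − 80 + 0 = 85.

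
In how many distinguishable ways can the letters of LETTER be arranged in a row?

180

The 6 letters of LETTER have repeats: E appearing twice and T appearing twice.
So there are 6! / (2!·2!) = 180 distinguishable arrangements.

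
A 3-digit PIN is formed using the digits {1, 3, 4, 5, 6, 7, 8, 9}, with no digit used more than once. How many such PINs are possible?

This is a permutation of 3 out of 8: P(8,3) = 8!/5!.
8 × 7 × 6 = 336.

336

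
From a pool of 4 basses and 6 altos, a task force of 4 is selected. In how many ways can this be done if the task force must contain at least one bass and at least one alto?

Unrestricted: C(10,4) = 210 ways to pick any 4 of the 10.
Selections missing a whole group: no basses → C(6,4) = 15; no altos → C(4,4) = 1.
Both groups omitted at once is impossible, so 210 − 16 = 194.

194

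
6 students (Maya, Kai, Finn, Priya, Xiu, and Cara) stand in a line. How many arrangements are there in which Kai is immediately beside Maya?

240

Glue Kai and Maya into one block (2 internal orders), leaving 5 units to arrange in a row.
That gives 2 × 5! = 2 × 120 = 240.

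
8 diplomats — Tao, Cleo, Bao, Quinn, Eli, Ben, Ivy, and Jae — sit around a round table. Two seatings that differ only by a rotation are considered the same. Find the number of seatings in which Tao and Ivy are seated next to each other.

Glue Tao and Ivy into a block (2 internal orders). Seating 7 units around a circle gives (6)! arrangements.
So 2 × (6)! = 2 × 720 = 1440.

1440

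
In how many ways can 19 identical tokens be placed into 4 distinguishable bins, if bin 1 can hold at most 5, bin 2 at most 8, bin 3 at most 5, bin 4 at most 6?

56

Ignoring the caps, the number of non-negative solutions to x_1+…+x_4 = 19 is C(22,3) = 1540.
Subtract solutions that violate a single cap (substitute x_i' = x_i − (cap_i+1)): x_1 ≥ 6 gives C(16,3) = 560; x_2 ≥ 9 gives C(13,3) = 286; x_3 ≥ 6 gives C(16,3) = 560; x_4 ≥ 7 gives C(15,3) = 455. Together 1861.
Add back pairs where two caps are both exceeded: 35 + 120 + 84 + 35 + 20 + 84 = 378.
Subtract triples: 0 + 0 + 1 + 0 = 1.
By inclusion–exclusion the count is 1540 − 1861 + 378 − 1 = 56.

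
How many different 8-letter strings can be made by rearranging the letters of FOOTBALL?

10080

FOOTBALL has 8 letters with L appearing twice and O appearing twice.
So there are 8! / (2!·2!) = 10080 distinguishable arrangements.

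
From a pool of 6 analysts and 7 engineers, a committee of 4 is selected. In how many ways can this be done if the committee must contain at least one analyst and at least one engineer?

665

Total 4-person selections from all 13: C(13,4) = 715.
Selections missing a whole group: no analysts → C(7,4) = 35; no engineers → C(6,4) = 15.
Both groups omitted at once is impossible, so 715 − 50 = 665.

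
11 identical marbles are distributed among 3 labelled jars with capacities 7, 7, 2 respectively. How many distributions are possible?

15

Ignoring the caps, the number of non-negative solutions to x_1+…+x_3 = 11 is C(13,2) = 78.
Subtract solutions that violate a single cap (substitute x_i' = x_i − (cap_i+1)): x_1 ≥ 8 gives C(5,2) = 10; x_2 ≥ 8 gives C(5,2) = 10; x_3 ≥ 3 gives C(10,2) = 45. Together 65.
Add back pairs where two caps are both exceeded: 0 + 1 + 1 = 2.
By inclusion–exclusion the count is 78 − 65 + 2 = 15.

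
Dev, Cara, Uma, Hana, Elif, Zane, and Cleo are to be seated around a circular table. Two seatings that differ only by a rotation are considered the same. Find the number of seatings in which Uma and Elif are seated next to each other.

240

Glue Uma and Elif into a block (2 internal orders). Seating 6 units around a circle gives (5)! arrangements.
So 2 × (5)! = 2 × 120 = 240.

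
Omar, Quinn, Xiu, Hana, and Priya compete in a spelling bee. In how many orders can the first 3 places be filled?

There are 5 choices for 1st place, 4 for 2nd, and 3 for 3rd.
That gives 5 × 4 × 3 = 60.

60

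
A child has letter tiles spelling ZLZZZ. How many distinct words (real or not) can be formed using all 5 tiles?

5

ZLZZZ has 5 letters with Z appearing 4 times.
Dividing 5! = 120 by 4! = 24 for the repeated letters gives 5.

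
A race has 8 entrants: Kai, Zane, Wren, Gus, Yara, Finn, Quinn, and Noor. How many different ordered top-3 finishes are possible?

336

This is an ordered selection of 3 from 8: P(8,3).
That gives 8 × 7 × 6 = 336.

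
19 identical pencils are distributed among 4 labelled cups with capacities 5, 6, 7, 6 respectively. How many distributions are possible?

56

By stars and bars, unrestricted non-negative solutions to x_1+…+x_4 = 19 number C(19+3,3) = 1540.
Subtract solutions that violate a single cap (substitute x_i' = x_i − (cap_i+1)): x_1 ≥ 6 gives C(16,3) = 560; x_2 ≥ 7 gives C(15,3) = 455; x_3 ≥ 8 gives C(14,3) = 364; x_4 ≥ 7 gives C(15,3) = 455. Together 1834.
Add back pairs where two caps are both exceeded: 84 + 56 + 84 + 35 + 56 + 35 = 350.
By inclusion–exclusion the count is 1540 − 1834 + 350 = 56.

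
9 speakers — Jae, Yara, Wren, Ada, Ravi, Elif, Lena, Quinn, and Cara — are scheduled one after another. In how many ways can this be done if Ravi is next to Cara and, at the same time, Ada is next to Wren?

Treat {Ravi,Cara} as one block (2 orders) and {Ada,Wren} as another (2 orders).
That leaves 7 units to arrange: 2 × 2 × 7! = 4 × 5040 = 20160.

20160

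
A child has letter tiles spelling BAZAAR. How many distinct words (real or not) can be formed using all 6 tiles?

The 6 letters of BAZAAR have repeats: A appearing 3 times.
Dividing 6! = 720 by 3! = 6 for the repeated letters gives 120.

120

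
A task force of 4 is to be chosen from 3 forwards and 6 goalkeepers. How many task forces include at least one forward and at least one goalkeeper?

111

Total 4-person selections from all 9: C(9,4) = 126.
Subtract selections that omit an entire group: no forwards → C(6,4) = 15; no goalkeepers → C(3,4) = 0.
Both groups omitted at once is impossible, so 126 − 15 = 111.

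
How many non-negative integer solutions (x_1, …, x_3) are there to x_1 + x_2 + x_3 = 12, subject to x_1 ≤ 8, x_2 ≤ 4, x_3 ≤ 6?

By stars and bars, unrestricted non-negative solutions to x_1+…+x_3 = 12 number C(12+2,2) = 91.
Subtract solutions that violate a single cap (substitute x_i' = x_i − (cap_i+1)): x_1 ≥ 9 gives C(5,2) = 10; x_2 ≥ 5 gives C(9,2) = 36; x_3 ≥ 7 gives C(7,2) = 21. Together 67.
Add back pairs where two caps are both exceeded: 0 + 0 + 1 = 1.
By inclusion–exclusion the count is 91 − 67 + 1 = 25.

25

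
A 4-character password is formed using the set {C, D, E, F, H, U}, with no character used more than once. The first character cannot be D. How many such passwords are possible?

300

The first character has 6−1 = 5 choices (anything except D).
The remaining 3 characters are filled from the other 5 symbols without repetition: 5 × 4 × 3 = 60.
Total: 5 × 60 = 300.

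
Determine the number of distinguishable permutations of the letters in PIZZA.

The 5 letters of PIZZA have repeats: Z appearing twice.
Dividing 5! = 120 by 2! = 2 for the repeated letters gives 60.

60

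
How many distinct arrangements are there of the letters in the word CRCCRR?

Letter multiplicities in CRCCRR: C×3, R×3.
So there are 6! / (3!·3!) = 20 distinguishable arrangements.

20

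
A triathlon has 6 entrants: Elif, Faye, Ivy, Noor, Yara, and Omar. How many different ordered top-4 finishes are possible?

This is an ordered selection of 4 from 6: P(6,4).
That gives 6 × 5 × 4 × 3 = 360.

360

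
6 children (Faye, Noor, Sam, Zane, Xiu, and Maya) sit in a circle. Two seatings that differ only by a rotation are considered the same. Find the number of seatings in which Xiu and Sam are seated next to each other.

48

Glue Xiu and Sam into a block (2 internal orders). Seating 5 units around a circle gives (4)! arrangements.
So 2 × (4)! = 2 × 24 = 48.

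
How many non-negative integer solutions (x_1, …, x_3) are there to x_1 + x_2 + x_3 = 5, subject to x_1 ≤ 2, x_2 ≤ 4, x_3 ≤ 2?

Ignoring the caps, the number of non-negative solutions to x_1+…+x_3 = 5 is C(7,2) = 21.
Subtract solutions that violate a single cap (substitute x_i' = x_i − (cap_i+1)): x_1 ≥ 3 gives C(4,2) = 6; x_2 ≥ 5 gives C(2,2) = 1; x_3 ≥ 3 gives C(4,2) = 6. Together 13.
No two caps can be exceeded simultaneously, so the pair terms are all 0.
By inclusion–exclusion the count is 21 − 13 + 0 = 8.

8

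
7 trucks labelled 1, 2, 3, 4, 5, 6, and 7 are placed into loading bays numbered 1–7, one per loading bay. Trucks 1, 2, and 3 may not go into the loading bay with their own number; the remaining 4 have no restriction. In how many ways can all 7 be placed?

Let Aᵢ (for i ∈ {1, 2, 3}) be the placements that put truck i in its forbidden loading bay. Any j of these fix j positions, leaving (7−j)! ways to fill the rest, and there are C(3,j) ways to pick which j.
By inclusion–exclusion, the number of valid placements is Σ_{j=0}^{3} (−1)^j C(3,j)·(7−j)!.
Computing: 5040 − 2160 + 360 − 24 = 3216.

3216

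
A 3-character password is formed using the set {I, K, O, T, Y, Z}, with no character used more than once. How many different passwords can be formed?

With no repetition, fill the 3 characters in order: 6 choices, then 5, down to 4.
That product is 6 × 5 × 4 = 120.

120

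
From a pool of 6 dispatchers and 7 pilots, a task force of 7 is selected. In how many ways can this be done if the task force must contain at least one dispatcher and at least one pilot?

1715

Total 7-person selections from all 13: C(13,7) = 1716.
Subtract selections that omit an entire group: no dispatchers → C(7,7) = 1; no pilots → C(6,7) = 0.
Both groups omitted at once is impossible, so 1716 − 1 = 1715.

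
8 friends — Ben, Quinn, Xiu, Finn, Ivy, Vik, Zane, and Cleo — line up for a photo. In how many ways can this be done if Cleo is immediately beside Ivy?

Treat {Cleo, Ivy} as a single unit. There are 7 units to order, and the pair itself can be ordered 2 ways.
That gives 2 × 7! = 2 × 5040 = 10080.

10080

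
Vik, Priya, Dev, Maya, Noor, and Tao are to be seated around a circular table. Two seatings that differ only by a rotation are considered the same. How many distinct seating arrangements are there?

120

Fix one person's seat to break rotational symmetry; the remaining 5 people can be arranged in (5)! = 120 ways.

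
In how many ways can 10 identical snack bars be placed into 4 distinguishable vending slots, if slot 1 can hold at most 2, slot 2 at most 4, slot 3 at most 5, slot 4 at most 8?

85

By stars and bars, unrestricted non-negative solutions to x_1+…+x_4 = 10 number C(10+3,3) = 286.
Subtract solutions that violate a single cap (substitute x_i' = x_i − (cap_i+1)): x_1 ≥ 3 gives C(10,3) = 120; x_2 ≥ 5 gives C(8,3) = 56; x_3 ≥ 6 gives C(7,3) = 35; x_4 ≥ 9 gives C(4,3) = 4. Together 215.
Add back pairs where two caps are both exceeded: 10 + 4 + 0 + 0 + 0 + 0 = 14.
By inclusion–exclusion the count is 286 − 215 + 14 = 85.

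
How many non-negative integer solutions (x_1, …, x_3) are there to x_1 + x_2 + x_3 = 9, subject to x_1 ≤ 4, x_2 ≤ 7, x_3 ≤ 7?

34

Without the upper bounds there are C(11,2) = 55 ways to split 9 among 3 variables.
Subtract solutions that violate a single cap (substitute x_i' = x_i − (cap_i+1)): x_1 ≥ 5 gives C(6,2) = 15; x_2 ≥ 8 gives C(3,2) = 3; x_3 ≥ 8 gives C(3,2) = 3. Together 21.
No two caps can be exceeded simultaneously, so the pair terms are all 0.
By inclusion–exclusion the count is 55 − 21 + 0 = 34.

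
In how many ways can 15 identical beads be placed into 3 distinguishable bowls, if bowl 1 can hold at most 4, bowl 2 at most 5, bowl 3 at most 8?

Without the upper bounds there are C(17,2) = 136 ways to split 15 among 3 bowls.
Subtract solutions that violate a single cap (substitute x_i' = x_i − (cap_i+1)): x_1 ≥ 5 gives C(12,2) = 66; x_2 ≥ 6 gives C(11,2) = 55; x_3 ≥ 9 gives C(8,2) = 28. Together 149.
Add back pairs where two caps are both exceeded: 15 + 3 + 1 = 19.
By inclusion–exclusion the count is 136 − 149 + 19 = 6.

6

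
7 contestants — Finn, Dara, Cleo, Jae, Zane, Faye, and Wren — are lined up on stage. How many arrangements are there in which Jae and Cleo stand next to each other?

1440

Treat {Jae, Cleo} as a single unit. There are 6 units to order, and the pair itself can be ordered 2 ways.
That gives 2 × 6! = 2 × 720 = 1440.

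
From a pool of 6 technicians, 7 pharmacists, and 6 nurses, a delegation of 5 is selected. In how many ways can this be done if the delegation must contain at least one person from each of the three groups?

8295

Total 5-person selections from all 19: C(19,5) = 11628.
Selections missing a whole group: no technicians → C(13,5) = 1287; no pharmacists → C(12,5) = 792; no nurses → C(13,5) = 1287.
Add back selections omitting two groups (i.e. drawn from a single group): C(6,5) + C(7,5) + C(6,5) = 33.
By inclusion–exclusion: 11628 − 3366 + 33 = 8295.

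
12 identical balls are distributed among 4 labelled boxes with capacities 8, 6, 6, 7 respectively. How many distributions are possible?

Ignoring the caps, the number of non-negative solutions to x_1+…+x_4 = 12 is C(15,3) = 455.
Subtract solutions that violate a single cap (substitute x_i' = x_i − (cap_i+1)): x_1 ≥ 9 gives C(6,3) = 20; x_2 ≥ 7 gives C(8,3) = 56; x_3 ≥ 7 gives C(8,3) = 56; x_4 ≥ 8 gives C(7,3) = 35. Together 167.
No two caps can be exceeded simultaneously, so the pair terms are all 0.
By inclusion–exclusion the count is 455 − 167 + 0 = 288.

288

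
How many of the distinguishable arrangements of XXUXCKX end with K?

30

Fix K in the last position and arrange the remaining 6 letters.
Those 6 letters have X appearing 4 times, giving (6)!/(4!) = 30.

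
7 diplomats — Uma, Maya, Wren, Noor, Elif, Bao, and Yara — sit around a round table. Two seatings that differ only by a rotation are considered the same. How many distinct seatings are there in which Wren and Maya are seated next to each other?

Treat {Wren, Maya} as one unit (2 internal orders) and seat the resulting 6 units around the table: (5)! circular arrangements.
So 2 × (5)! = 2 × 120 = 240.

240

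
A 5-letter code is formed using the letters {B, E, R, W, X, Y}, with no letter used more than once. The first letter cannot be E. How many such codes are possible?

600

The first letter has 6−1 = 5 choices (anything except E).
The remaining 4 letters are filled from the other 5 symbols without repetition: 5 × 4 × 3 × 2 = 120.
Total: 5 × 120 = 600.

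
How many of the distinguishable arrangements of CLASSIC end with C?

Fix C in the last position and arrange the remaining 6 letters.
Those 6 letters have S appearing twice, giving (6)!/(2!) = 360.

360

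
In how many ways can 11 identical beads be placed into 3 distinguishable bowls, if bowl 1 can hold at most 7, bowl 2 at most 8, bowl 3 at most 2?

18

Without the upper bounds there are C(13,2) = 78 ways to split 11 among 3 bowls.
Subtract solutions that violate a single cap (substitute x_i' = x_i − (cap_i+1)): x_1 ≥ 8 gives C(5,2) = 10; x_2 ≥ 9 gives C(4,2) = 6; x_3 ≥ 3 gives C(10,2) = 45. Together 61.
Add back pairs where two caps are both exceeded: 0 + 1 + 0 = 1.
By inclusion–exclusion the count is 78 − 61 + 1 = 18.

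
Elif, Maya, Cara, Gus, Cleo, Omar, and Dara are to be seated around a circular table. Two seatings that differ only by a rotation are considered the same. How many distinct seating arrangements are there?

Fix one person's seat to break rotational symmetry; the remaining 6 people can be arranged in (6)! = 720 ways.

720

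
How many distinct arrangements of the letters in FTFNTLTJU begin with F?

Fix F in the first position and arrange the remaining 8 letters.
Those 8 letters have T appearing 3 times, giving (8)!/(3!) = 6720.

6720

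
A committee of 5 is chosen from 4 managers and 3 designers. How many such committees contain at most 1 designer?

3

Split by how many designers are chosen (0 through 1).
Sum: C(3,0)·C(4,5) + C(3,1)·C(4,4) = 0 + 3 = 3.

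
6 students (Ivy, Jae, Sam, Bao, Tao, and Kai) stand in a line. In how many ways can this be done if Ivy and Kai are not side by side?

Of the 6! = 720 arrangements, those with Ivy and Kai adjacent number 2 × 5! = 240 (treat the pair as a block with 2 internal orders).
Complementary counting: 720 − 240 = 480.

480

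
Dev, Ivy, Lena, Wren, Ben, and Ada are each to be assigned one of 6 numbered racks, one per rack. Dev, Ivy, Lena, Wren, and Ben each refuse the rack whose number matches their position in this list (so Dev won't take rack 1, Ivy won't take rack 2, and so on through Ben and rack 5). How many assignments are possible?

Let Aᵢ (for 1 ≤ i ≤ 5) be the placements that put person i in their forbidden rack. Any j of these fix j positions, leaving (6−j)! ways to fill the rest, and there are C(5,j) ways to pick which j.
By inclusion–exclusion, the number of valid placements is Σ_{j=0}^{5} (−1)^j C(5,j)·(6−j)!.
Computing: 720 − 600 + 240 − 60 + 10 − 1 = 309.

309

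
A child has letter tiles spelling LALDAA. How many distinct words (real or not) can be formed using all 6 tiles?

The 6 letters of LALDAA have repeats: A appearing 3 times and L appearing twice.
The number of distinct arrangements is 6!/(3!·2!) = 720/12 = 60.

60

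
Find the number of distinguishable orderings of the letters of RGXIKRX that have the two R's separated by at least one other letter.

Total arrangements of RGXIKRX: 7!/(2!·2!) = 1260.
If the two R's are adjacent, glue them into one block, leaving 6 items to arrange: (6)!/(2!) = 360 ways.
Subtracting, 1260 − 360 = 900 arrangements keep the R's apart.

900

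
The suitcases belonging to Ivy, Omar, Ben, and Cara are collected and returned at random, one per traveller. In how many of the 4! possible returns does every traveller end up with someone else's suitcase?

9

Count assignments avoiding every fixed point. For any j of the 4 travellers fixed to their own suitcase, the other 4−j can be arranged in (4−j)! ways.
By inclusion–exclusion this is Σ_{j=0}^{4} (−1)^j C(4,j)·(4−j)!.
Computing: 24 − 24 + 12 − 4 + 1 = 9.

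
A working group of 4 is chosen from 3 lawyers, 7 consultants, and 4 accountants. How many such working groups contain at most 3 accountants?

1000

Split by how many accountants are chosen (0 through 3).
Sum: C(4,0)·C(10,4) + C(4,1)·C(10,3) + C(4,2)·C(10,2) + C(4,3)·C(10,1) = 210 + 480 + 270 + 40 = 1000.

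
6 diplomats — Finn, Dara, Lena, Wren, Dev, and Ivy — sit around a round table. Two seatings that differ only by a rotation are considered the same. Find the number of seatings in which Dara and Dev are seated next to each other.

Treat {Dara, Dev} as one unit (2 internal orders) and seat the resulting 5 units around the table: (4)! circular arrangements.
So 2 × (4)! = 2 × 24 = 48.

48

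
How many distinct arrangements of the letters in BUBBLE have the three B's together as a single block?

Treat the 3 copies of B as a single block. The multiset to arrange is then {BBB, E, L, U}, 4 items in all.
All 4 items are distinct, so there are (4)! = 24 arrangements.

24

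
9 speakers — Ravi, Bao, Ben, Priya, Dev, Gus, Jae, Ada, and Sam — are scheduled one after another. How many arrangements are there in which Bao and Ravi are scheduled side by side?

Place the 7 others and the Bao-Ravi pair as 8 objects in a line; the pair has 2 internal arrangements.
So the count is 2·(8)! = 80640.

80640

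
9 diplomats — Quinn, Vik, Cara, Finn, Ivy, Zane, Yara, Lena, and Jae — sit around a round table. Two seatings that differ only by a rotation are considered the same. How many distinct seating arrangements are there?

Around a circle, 9 distinct people have 9!/9 = (8)! = 40320 rotationally distinct seatings.

40320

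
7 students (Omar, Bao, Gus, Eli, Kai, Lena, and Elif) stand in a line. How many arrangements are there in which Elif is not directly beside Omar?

3600

Of the 7! = 5040 arrangements, those with Elif and Omar adjacent number 2 × 6! = 1440 (treat the pair as a block with 2 internal orders).
So 5040 − 1440 = 3600 arrangements keep them apart.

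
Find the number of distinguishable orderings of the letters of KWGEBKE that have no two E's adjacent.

900

There are 7!/(2!·2!) = 1260 arrangements of KWGEBKE in total.
Arrangements with the E's together: treat EE as one letter, giving (6)!/(2!) = 360.
Hence 1260 − 360 = 900.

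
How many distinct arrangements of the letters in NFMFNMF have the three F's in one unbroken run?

Treat the 3 copies of F as a single block. The multiset to arrange is then {FFF, M, M, N, N}, 5 items in all.
That gives (5)!/(2!·2!) = 30 arrangements.

30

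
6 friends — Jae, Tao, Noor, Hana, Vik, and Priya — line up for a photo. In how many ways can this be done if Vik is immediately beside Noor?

Treat {Vik, Noor} as a single unit. There are 5 units to order, and the pair itself can be ordered 2 ways.
So the count is 2·(5)! = 240.

240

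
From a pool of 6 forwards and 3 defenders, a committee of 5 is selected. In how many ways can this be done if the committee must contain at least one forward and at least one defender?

Total 5-person selections from all 9: C(9,5) = 126.
Selections missing a whole group: no forwards → C(3,5) = 0; no defenders → C(6,5) = 6.
Both groups omitted at once is impossible, so 126 − 6 = 120.

120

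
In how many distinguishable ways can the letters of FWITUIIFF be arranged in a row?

Letter multiplicities in FWITUIIFF: F×3, I×3, T×1, U×1, W×1.
Dividing 9! = 362880 by 3!·3! = 36 for the repeated letters gives 10080.

10080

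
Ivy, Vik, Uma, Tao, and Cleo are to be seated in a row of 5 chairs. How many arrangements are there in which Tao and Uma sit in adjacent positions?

48

Glue Tao and Uma into one block (2 internal orders), leaving 4 units to arrange in a row.
That gives 2 × 4! = 2 × 24 = 48.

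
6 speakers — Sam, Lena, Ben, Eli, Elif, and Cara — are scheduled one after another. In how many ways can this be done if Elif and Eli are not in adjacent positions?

Of the 6! = 720 arrangements, those with Elif and Eli adjacent number 2 × 5! = 240 (treat the pair as a block with 2 internal orders).
So 720 − 240 = 480 arrangements keep them apart.

480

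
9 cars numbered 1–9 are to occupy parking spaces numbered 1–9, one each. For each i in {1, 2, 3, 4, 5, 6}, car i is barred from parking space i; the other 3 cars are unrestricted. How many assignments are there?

Let Aᵢ (for 1 ≤ i ≤ 6) be the placements that put car i in its forbidden parking space. Any j of these fix j positions, leaving (9−j)! ways to fill the rest, and there are C(6,j) ways to pick which j.
By inclusion–exclusion, the number of valid placements is Σ_{j=0}^{6} (−1)^j C(6,j)·(9−j)!.
Computing: 362880 − 241920 + 75600 − 14400 + 1800 − 144 + 6 = 183822.

183822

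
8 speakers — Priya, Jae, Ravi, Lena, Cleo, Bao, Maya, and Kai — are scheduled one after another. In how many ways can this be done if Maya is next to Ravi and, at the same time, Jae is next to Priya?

Treat {Maya,Ravi} as one block (2 orders) and {Jae,Priya} as another (2 orders).
That leaves 6 units to arrange: 2 × 2 × 6! = 4 × 720 = 2880.

2880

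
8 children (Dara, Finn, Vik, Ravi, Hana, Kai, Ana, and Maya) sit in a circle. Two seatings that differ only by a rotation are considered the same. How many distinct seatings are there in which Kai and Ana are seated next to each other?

1440

Treat {Kai, Ana} as one unit (2 internal orders) and seat the resulting 7 units around the table: (6)! circular arrangements.
So 2 × (6)! = 2 × 720 = 1440.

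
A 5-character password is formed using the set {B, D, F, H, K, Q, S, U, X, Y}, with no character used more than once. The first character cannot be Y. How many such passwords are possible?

The first character has 10−1 = 9 choices (anything except Y).
The remaining 4 characters are filled from the other 9 symbols without repetition: 9 × 8 × 7 × 6 = 3024.
Total: 9 × 3024 = 27216.

27216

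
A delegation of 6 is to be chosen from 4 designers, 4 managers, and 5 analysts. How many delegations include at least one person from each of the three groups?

Total 6-person selections from all 13: C(13,6) = 1716.
Subtract selections that omit an entire group: no designers → C(9,6) = 84; no managers → C(9,6) = 84; no analysts → C(8,6) = 28.
Add back selections omitting two groups (i.e. drawn from a single group): C(4,6) + C(4,6) + C(5,6) = 0.
By inclusion–exclusion: 1716 − 196 + 0 = 1520.

1520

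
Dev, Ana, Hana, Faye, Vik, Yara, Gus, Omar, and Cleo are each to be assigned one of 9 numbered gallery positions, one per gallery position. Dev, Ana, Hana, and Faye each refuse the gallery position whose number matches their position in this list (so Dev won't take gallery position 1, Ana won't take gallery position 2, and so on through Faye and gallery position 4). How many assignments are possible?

Let Aᵢ (for 1 ≤ i ≤ 4) be the placements that put person i in their forbidden gallery position. Any j of these fix j positions, leaving (9−j)! ways to fill the rest, and there are C(4,j) ways to pick which j.
By inclusion–exclusion, the number of valid placements is Σ_{j=0}^{4} (−1)^j C(4,j)·(9−j)!.
Computing: 362880 − 161280 + 30240 − 2880 + 120 = 229080.

229080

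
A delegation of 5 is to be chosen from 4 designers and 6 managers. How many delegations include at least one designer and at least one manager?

With no constraint there are C(10,5) = 252 possible selections.
Selections missing a whole group: no designers → C(6,5) = 6; no managers → C(4,5) = 0.
Both groups omitted at once is impossible, so 252 − 6 = 246.

246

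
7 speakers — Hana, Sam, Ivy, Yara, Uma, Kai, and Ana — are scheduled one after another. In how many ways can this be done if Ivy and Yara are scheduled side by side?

1440

Treat {Ivy, Yara} as a single unit. There are 6 units to order, and the pair itself can be ordered 2 ways.
That gives 2 × 6! = 2 × 720 = 1440.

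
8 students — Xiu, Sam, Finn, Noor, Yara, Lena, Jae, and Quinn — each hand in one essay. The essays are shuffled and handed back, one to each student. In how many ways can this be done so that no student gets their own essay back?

14833

Count assignments avoiding every fixed point. For any j of the 8 students fixed to their own essay, the other 8−j can be arranged in (8−j)! ways.
By inclusion–exclusion this is Σ_{j=0}^{8} (−1)^j C(8,j)·(8−j)!.
Computing: 40320 − 40320 + 20160 − 6720 + 1680 − 336 + 56 − 8 + 1 = 14833.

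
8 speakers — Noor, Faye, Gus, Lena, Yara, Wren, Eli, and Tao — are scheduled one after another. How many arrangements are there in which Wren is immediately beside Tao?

10080

Glue Wren and Tao into one block (2 internal orders), leaving 7 units to arrange in a row.
So the count is 2·(7)! = 10080.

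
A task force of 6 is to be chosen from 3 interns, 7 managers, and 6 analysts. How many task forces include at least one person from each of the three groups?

Total 6-person selections from all 16: C(16,6) = 8008.
Subtract selections that omit an entire group: no interns → C(13,6) = 1716; no managers → C(9,6) = 84; no analysts → C(10,6) = 210.
Add back selections omitting two groups (i.e. drawn from a single group): C(3,6) + C(7,6) + C(6,6) = 8.
By inclusion–exclusion: 8008 − 2010 + 8 = 6006.

6006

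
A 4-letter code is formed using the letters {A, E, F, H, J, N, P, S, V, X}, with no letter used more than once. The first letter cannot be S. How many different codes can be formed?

The first letter has 10−1 = 9 choices (anything except S).
The remaining 3 letters are filled from the other 9 symbols without repetition: 9 × 8 × 7 = 504.
Total: 9 × 504 = 4536.

4536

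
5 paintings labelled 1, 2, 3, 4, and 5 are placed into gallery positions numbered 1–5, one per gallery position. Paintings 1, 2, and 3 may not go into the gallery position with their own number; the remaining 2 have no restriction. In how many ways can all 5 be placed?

Let Aᵢ (for i ∈ {1, 2, 3}) be the placements that put painting i in its forbidden gallery position. Any j of these fix j positions, leaving (5−j)! ways to fill the rest, and there are C(3,j) ways to pick which j.
By inclusion–exclusion, the number of valid placements is Σ_{j=0}^{3} (−1)^j C(3,j)·(5−j)!.
Computing: 120 − 72 + 18 − 2 = 64.

64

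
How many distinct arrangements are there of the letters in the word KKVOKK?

30

The 6 letters of KKVOKK have repeats: K appearing 4 times.
The number of distinct arrangements is 6!/(4!) = 720/24 = 30.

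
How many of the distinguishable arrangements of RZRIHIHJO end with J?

With the last slot taken by J, it remains to arrange the other 8 letters (RZRIHIHO).
Those 8 letters have H appearing twice, I appearing twice, and R appearing twice, giving (8)!/(2!·2!·2!) = 5040.

5040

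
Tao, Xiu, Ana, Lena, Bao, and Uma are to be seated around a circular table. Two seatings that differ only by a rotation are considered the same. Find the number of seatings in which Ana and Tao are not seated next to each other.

All circular seatings of 6 people number (5)! = 120.
Seatings with Ana beside Tao: treat them as a block with 2 internal orders, giving 2 × (4)! = 48.
Subtracting, 120 − 48 = 72.

72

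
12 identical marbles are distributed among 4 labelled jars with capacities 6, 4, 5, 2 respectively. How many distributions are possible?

45

Without the upper bounds there are C(15,3) = 455 ways to split 12 among 4 jars.
Subtract solutions that violate a single cap (substitute x_i' = x_i − (cap_i+1)): x_1 ≥ 7 gives C(8,3) = 56; x_2 ≥ 5 gives C(10,3) = 120; x_3 ≥ 6 gives C(9,3) = 84; x_4 ≥ 3 gives C(12,3) = 220. Together 480.
Add back pairs where two caps are both exceeded: 1 + 0 + 10 + 4 + 35 + 20 = 70.
By inclusion–exclusion the count is 455 − 480 + 70 = 45.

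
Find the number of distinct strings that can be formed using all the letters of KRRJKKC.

KRRJKKC has 7 letters with K appearing 3 times and R appearing twice.
So there are 7! / (3!·2!) = 420 distinguishable arrangements.

420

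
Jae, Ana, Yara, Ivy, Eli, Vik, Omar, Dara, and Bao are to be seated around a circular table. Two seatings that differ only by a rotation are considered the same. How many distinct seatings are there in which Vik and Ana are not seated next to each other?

30240

All circular seatings of 9 people number (8)! = 40320.
Seatings with Vik beside Ana: treat them as a block with 2 internal orders, giving 2 × (7)! = 10080.
Subtracting, 40320 − 10080 = 30240.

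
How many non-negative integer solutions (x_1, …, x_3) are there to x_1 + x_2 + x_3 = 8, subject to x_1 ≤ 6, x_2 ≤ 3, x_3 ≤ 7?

26

Without the upper bounds there are C(10,2) = 45 ways to split 8 among 3 variables.
Subtract solutions that violate a single cap (substitute x_i' = x_i − (cap_i+1)): x_1 ≥ 7 gives C(3,2) = 3; x_2 ≥ 4 gives C(6,2) = 15; x_3 ≥ 8 gives C(2,2) = 1. Together 19.
No two caps can be exceeded simultaneously, so the pair terms are all 0.
By inclusion–exclusion the count is 45 − 19 + 0 = 26.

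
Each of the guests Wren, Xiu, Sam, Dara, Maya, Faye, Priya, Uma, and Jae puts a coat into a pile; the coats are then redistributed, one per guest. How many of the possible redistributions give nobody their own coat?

This is the derangement count D_9: permutations of 9 items with no fixed point.
By inclusion–exclusion this is Σ_{j=0}^{9} (−1)^j C(9,j)·(9−j)!.
Computing: 362880 − 362880 + 181440 − 60480 + 15120 − 3024 + 504 − 72 + 9 − 1 = 133496.

133496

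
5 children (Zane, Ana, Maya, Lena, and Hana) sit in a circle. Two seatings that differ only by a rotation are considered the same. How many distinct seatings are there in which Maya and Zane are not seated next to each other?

All circular seatings of 5 people number (4)! = 24.
Those with Maya next to Zane: fuse the pair into one unit and seat 4 units around a circle — 2·(3)! = 12.
Subtracting, 24 − 12 = 12.

12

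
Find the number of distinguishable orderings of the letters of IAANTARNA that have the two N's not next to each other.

Total arrangements of IAANTARNA: 9!/(4!·2!) = 7560.
Arrangements with the N's together: treat NN as one letter, giving (8)!/(4!) = 1680.
Hence 7560 − 1680 = 5880.

5880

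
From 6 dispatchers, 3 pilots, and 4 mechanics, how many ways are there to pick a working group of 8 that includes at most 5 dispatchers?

1266

Split by how many dispatchers are chosen (0 through 5).
Sum: C(6,0)·C(7,8) + C(6,1)·C(7,7) + C(6,2)·C(7,6) + C(6,3)·C(7,5) + C(6,4)·C(7,4) + C(6,5)·C(7,3) = 0 + 6 + 105 + 420 + 525 + 210 = 1266.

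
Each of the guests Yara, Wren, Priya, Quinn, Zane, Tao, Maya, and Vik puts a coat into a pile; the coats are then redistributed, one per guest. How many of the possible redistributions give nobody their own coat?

This is the derangement count D_8: permutations of 8 items with no fixed point.
By inclusion–exclusion this is Σ_{j=0}^{8} (−1)^j C(8,j)·(8−j)!.
Computing: 40320 − 40320 + 20160 − 6720 + 1680 − 336 + 56 − 8 + 1 = 14833.

14833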